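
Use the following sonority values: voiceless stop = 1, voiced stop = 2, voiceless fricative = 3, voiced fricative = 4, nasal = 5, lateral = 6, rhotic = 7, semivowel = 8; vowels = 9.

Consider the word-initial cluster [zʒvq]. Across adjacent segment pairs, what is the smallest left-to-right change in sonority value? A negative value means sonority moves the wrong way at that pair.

-3

/z/ is a voiced fricative (sonority 4).
/ʒ/ is a voiced fricative (sonority 4).
/v/ is a voiced fricative (sonority 4).
/q/ is a voiceless stop (sonority 1).
/z/→/ʒ/: change +0.
/ʒ/→/v/: change +0.
/v/→/q/: change -3.
Minimum = -3.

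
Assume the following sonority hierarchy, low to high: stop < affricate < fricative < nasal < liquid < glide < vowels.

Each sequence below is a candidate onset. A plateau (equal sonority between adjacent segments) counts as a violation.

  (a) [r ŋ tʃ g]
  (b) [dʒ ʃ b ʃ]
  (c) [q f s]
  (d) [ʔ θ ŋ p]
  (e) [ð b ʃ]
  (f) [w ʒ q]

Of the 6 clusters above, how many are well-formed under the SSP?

(a) 5-4-2-1 → violates
(b) 2-3-1-3 → violates
(c) 1-3-3 → violates
(d) 1-3-4-1 → violates
(e) 3-1-3 → violates
(f) 6-3-1 → violates

0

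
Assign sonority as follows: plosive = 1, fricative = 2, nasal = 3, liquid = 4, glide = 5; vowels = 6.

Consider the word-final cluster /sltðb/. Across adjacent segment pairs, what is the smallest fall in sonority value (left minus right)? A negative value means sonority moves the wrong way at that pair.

-2

/s/ — fricative, sonority 2.
/l/ — liquid, sonority 4.
/t/ — plosive, sonority 1.
/ð/ — fricative, sonority 2.
/b/ — plosive, sonority 1.
/s/→/l/: change -2.
/l/→/t/: change +3.
/t/→/ð/: change -1.
/ð/→/b/: change +1.
Minimum = -2.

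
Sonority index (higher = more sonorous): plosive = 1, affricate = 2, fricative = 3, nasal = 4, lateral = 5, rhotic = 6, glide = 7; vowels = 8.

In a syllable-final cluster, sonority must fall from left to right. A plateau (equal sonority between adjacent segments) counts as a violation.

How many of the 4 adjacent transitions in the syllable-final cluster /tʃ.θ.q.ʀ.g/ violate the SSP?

2

/tʃ/ is an affricate (sonority 2).
/θ/ is a fricative (sonority 3).
/q/ is a plosive (sonority 1).
/ʀ/ is a rhotic (sonority 6).
/g/ is a plosive (sonority 1).
/tʃ/→/θ/: 2→3 (does not fall) — violation.
/θ/→/q/: 3→1 (falls) — ok.
/q/→/ʀ/: 1→6 (does not fall) — violation.
/ʀ/→/g/: 6→1 (falls) — ok.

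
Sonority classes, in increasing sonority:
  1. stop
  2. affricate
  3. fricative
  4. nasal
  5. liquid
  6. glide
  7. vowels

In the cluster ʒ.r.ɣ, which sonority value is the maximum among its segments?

5

/ʒ/ is a fricative (sonority 3).
/r/ is a liquid (sonority 5).
/ɣ/ is a fricative (sonority 3).
The maximum is 5.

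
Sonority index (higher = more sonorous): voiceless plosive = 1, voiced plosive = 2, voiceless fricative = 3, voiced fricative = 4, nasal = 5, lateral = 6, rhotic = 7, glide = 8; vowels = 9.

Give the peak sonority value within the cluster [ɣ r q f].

/ɣ/ is a voiced fricative (sonority 4).
/r/ is a rhotic (sonority 7).
/q/ is a voiceless plosive (sonority 1).
/f/ is a voiceless fricative (sonority 3).
The maximum is 7.

7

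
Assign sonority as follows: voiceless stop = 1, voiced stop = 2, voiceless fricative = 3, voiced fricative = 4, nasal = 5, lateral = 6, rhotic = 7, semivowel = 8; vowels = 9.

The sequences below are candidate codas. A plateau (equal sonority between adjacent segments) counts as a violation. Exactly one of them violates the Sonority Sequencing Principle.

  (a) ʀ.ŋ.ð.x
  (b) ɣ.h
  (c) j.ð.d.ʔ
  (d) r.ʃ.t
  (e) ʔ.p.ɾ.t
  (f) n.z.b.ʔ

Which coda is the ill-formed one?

e

(a) 7-5-4-3 → obeys
(b) 4-3 → obeys
(c) 8-4-2-1 → obeys
(d) 7-3-1 → obeys
(e) 1-1-7-1 → violates
(f) 5-4-2-1 → obeys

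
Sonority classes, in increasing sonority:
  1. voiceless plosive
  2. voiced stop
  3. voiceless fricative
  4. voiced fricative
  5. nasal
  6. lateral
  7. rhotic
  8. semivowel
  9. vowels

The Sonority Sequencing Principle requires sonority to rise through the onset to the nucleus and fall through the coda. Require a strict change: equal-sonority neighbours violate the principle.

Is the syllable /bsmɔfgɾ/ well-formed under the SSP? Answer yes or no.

Onset: /b/ is a voiced stop (sonority 2), /s/ is a voiceless fricative (sonority 3), /m/ is a nasal (sonority 5); then the nucleus /ɔ/ (sonority 9).
Onset profile 2-3-5-9 — rises to the nucleus.
Coda: /f/ is a voiceless fricative (sonority 3), /g/ is a voiced stop (sonority 2), /ɾ/ is a rhotic (sonority 7).
Coda profile 9-3-2-7 — does not strictly fall throughout.

no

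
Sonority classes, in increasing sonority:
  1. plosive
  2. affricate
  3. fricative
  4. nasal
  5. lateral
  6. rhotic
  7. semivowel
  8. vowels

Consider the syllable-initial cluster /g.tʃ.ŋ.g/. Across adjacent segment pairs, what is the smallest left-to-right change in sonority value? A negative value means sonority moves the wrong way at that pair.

/g/ — plosive, sonority 1.
/tʃ/ — affricate, sonority 2.
/ŋ/ — nasal, sonority 4.
/g/ — plosive, sonority 1.
/g/→/tʃ/: change +1.
/tʃ/→/ŋ/: change +2.
/ŋ/→/g/: change -3.
Minimum = -3.

-3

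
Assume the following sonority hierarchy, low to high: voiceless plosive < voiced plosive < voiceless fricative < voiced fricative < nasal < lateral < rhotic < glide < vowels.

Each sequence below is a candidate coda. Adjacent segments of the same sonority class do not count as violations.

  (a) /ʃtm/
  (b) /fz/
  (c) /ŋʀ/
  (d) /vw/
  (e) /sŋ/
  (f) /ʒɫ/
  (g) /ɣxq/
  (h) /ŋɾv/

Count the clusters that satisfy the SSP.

(a) sonority 3-1-5: ill-formed.
(b) sonority 3-4: ill-formed.
(c) sonority 5-7: ill-formed.
(d) sonority 4-8: ill-formed.
(e) sonority 3-5: ill-formed.
(f) sonority 4-6: ill-formed.
(g) sonority 4-3-1: well-formed.
(h) sonority 5-7-4: ill-formed.

1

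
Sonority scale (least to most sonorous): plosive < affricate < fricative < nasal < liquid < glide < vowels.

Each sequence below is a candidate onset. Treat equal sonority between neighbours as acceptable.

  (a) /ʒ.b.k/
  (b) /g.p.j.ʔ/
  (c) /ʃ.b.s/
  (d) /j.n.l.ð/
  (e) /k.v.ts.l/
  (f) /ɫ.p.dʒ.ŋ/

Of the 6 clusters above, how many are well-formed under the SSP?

0

(a) /ʒ.b.k/: profile 3-1-1 — violates.
(b) /g.p.j.ʔ/: profile 1-1-6-1 — violates.
(c) /ʃ.b.s/: profile 3-1-3 — violates.
(d) /j.n.l.ð/: profile 6-4-5-3 — violates.
(e) /k.v.ts.l/: profile 1-3-2-5 — violates.
(f) /ɫ.p.dʒ.ŋ/: profile 5-1-2-4 — violates.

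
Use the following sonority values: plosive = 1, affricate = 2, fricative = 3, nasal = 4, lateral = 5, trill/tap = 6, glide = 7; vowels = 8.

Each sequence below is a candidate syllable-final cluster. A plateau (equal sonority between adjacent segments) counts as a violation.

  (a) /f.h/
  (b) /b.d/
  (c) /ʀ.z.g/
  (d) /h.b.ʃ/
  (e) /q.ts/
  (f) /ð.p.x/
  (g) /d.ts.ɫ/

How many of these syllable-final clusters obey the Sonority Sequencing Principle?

1

(a) /f.h/: profile 3-3 — violates.
(b) /b.d/: profile 1-1 — violates.
(c) /ʀ.z.g/: profile 6-3-1 — obeys.
(d) /h.b.ʃ/: profile 3-1-3 — violates.
(e) /q.ts/: profile 1-2 — violates.
(f) /ð.p.x/: profile 3-1-3 — violates.
(g) /d.ts.ɫ/: profile 1-2-5 — violates.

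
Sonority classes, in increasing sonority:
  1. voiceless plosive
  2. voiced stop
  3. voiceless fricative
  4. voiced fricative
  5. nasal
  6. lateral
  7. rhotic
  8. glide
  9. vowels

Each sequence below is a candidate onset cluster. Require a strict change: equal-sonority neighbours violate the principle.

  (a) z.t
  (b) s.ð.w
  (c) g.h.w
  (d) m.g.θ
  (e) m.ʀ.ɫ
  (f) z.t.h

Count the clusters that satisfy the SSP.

2

(a) 4-1 → violates
(b) 3-4-8 → obeys
(c) 2-3-8 → obeys
(d) 5-2-3 → violates
(e) 5-7-6 → violates
(f) 4-1-3 → violates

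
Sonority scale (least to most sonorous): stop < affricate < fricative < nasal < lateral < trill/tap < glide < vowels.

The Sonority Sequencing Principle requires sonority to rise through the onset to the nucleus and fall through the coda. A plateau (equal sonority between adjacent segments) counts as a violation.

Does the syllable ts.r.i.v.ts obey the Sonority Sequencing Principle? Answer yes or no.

Onset: /ts/ is an affricate (sonority 2), /r/ is a trill/tap (sonority 6); then the nucleus /i/ (sonority 8).
Onset profile 2-6-8 — rises to the nucleus.
Coda: /v/ is a fricative (sonority 3), /ts/ is an affricate (sonority 2).
Coda profile 8-3-2 — falls from the nucleus.

yes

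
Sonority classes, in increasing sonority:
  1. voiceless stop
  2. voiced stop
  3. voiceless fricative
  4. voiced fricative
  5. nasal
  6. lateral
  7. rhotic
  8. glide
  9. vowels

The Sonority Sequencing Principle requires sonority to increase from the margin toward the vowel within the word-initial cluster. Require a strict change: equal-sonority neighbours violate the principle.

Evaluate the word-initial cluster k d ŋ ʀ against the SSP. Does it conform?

/k/ is a voiceless stop (sonority 1).
/d/ is a voiced stop (sonority 2).
/ŋ/ is a nasal (sonority 5).
/ʀ/ is a rhotic (sonority 7).
The profile 1-2-5-7 strictly rises, so the word-initial cluster satisfies the SSP.

yes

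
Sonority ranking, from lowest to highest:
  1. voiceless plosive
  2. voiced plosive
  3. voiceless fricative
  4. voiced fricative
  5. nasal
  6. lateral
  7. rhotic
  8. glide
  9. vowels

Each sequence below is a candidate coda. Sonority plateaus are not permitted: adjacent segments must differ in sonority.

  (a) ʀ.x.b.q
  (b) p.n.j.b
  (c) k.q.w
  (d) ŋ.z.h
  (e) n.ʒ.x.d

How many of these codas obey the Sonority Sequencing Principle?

(a) 7-3-2-1 → obeys
(b) 1-5-8-2 → violates
(c) 1-1-8 → violates
(d) 5-4-3 → obeys
(e) 5-4-3-2 → obeys

3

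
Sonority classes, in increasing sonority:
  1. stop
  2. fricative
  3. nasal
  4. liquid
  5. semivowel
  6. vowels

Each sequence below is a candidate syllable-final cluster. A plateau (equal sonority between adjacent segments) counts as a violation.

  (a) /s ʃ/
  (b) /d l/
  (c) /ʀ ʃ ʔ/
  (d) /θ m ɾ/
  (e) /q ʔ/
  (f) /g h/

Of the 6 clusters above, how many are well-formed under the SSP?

1

(a) sonority 2-2: ill-formed.
(b) sonority 1-4: ill-formed.
(c) sonority 4-2-1: well-formed.
(d) sonority 2-3-4: ill-formed.
(e) sonority 1-1: ill-formed.
(f) sonority 1-2: ill-formed.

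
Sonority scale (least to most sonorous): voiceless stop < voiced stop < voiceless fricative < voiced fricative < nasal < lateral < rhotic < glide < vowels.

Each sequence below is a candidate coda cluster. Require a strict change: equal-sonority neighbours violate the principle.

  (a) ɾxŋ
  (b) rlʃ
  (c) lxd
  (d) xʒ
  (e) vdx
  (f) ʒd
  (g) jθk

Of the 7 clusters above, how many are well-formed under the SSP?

(a) sonority 7-3-5: ill-formed.
(b) sonority 7-6-3: well-formed.
(c) sonority 6-3-2: well-formed.
(d) sonority 3-4: ill-formed.
(e) sonority 4-2-3: ill-formed.
(f) sonority 4-2: well-formed.
(g) sonority 8-3-1: well-formed.

4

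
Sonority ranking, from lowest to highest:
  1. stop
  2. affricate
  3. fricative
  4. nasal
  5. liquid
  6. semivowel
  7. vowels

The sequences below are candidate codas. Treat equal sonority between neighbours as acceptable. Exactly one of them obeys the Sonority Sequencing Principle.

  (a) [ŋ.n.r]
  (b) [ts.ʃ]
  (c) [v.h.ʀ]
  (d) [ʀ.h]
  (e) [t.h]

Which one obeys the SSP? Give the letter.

d

(a) 4-4-5 → violates
(b) 2-3 → violates
(c) 3-3-5 → violates
(d) 5-3 → obeys
(e) 1-3 → violates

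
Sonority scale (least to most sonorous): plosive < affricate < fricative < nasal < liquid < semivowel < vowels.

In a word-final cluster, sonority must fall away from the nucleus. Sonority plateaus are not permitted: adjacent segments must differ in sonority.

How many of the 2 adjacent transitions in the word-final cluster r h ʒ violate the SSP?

/r/ — liquid, sonority 5.
/h/ — fricative, sonority 3.
/ʒ/ — fricative, sonority 3.
/r/→/h/: 5→3 (falls) — ok.
/h/→/ʒ/: 3→3 (plateau) — violation.

1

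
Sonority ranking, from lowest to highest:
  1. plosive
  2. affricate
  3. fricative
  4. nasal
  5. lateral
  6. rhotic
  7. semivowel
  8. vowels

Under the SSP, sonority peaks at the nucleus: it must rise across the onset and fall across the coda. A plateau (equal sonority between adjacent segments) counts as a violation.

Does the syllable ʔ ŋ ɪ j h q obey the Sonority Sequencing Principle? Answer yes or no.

yes

Onset: /ʔ/ is a plosive (sonority 1), /ŋ/ is a nasal (sonority 4); then the nucleus /ɪ/ (sonority 8).
Onset profile 1-4-8 — rises to the nucleus.
Coda: /j/ is a semivowel (sonority 7), /h/ is a fricative (sonority 3), /q/ is a plosive (sonority 1).
Coda profile 8-7-3-1 — falls from the nucleus.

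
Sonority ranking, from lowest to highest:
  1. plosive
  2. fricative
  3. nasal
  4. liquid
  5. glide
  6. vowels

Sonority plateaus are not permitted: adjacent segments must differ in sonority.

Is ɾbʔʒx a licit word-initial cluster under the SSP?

/ɾ/: liquid = 4.
/b/: plosive = 1.
/ʔ/: plosive = 1.
/ʒ/: fricative = 2.
/x/: fricative = 2.
The profile is 4-1-1-2-2. Between /ɾ/ (4) and /b/ (1) sonority does not rise, so the cluster violates the SSP.

no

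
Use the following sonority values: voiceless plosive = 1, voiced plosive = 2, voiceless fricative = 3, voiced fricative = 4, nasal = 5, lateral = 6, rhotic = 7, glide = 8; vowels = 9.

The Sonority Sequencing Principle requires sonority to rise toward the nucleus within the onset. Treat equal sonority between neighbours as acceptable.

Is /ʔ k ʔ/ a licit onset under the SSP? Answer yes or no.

yes

/ʔ/ is a voiceless plosive (sonority 1).
/k/ is a voiceless plosive (sonority 1).
/ʔ/ is a voiceless plosive (sonority 1).
The profile 1-1-1 is non-decreasing (plateaus allowed), so the onset satisfies the SSP.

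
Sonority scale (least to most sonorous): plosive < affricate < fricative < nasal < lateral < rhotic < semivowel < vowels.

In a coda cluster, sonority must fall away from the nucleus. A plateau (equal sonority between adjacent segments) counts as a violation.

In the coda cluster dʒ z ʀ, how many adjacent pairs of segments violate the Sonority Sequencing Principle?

/dʒ/ is an affricate (sonority 2).
/z/ is a fricative (sonority 3).
/ʀ/ is a rhotic (sonority 6).
/dʒ/→/z/: 2→3 (does not fall) — violation.
/z/→/ʀ/: 3→6 (does not fall) — violation.

2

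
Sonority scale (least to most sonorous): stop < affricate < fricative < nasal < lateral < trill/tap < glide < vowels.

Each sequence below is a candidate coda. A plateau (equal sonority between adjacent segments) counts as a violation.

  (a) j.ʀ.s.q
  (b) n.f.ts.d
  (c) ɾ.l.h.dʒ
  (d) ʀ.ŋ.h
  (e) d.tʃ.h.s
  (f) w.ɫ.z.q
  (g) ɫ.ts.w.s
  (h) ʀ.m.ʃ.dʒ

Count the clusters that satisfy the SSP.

(a) sonority 7-6-3-1: well-formed.
(b) sonority 4-3-2-1: well-formed.
(c) sonority 6-5-3-2: well-formed.
(d) sonority 6-4-3: well-formed.
(e) sonority 1-2-3-3: ill-formed.
(f) sonority 7-5-3-1: well-formed.
(g) sonority 5-2-7-3: ill-formed.
(h) sonority 6-4-3-2: well-formed.

6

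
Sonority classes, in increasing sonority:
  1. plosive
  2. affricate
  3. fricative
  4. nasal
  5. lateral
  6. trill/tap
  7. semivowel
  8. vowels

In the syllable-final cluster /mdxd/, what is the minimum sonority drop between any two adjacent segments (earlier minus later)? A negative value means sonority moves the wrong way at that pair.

/m/ — nasal, sonority 4.
/d/ — plosive, sonority 1.
/x/ — fricative, sonority 3.
/d/ — plosive, sonority 1.
/m/→/d/: change +3.
/d/→/x/: change -2.
/x/→/d/: change +2.
Minimum = -2.

-2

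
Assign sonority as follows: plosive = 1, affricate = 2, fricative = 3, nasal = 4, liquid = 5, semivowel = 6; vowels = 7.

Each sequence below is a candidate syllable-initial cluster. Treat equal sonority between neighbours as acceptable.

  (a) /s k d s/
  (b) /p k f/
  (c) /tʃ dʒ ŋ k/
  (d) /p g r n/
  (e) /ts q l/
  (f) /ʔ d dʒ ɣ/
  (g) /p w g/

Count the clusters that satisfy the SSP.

(a) /s k d s/: profile 3-1-1-3 — violates.
(b) /p k f/: profile 1-1-3 — obeys.
(c) /tʃ dʒ ŋ k/: profile 2-2-4-1 — violates.
(d) /p g r n/: profile 1-1-5-4 — violates.
(e) /ts q l/: profile 2-1-5 — violates.
(f) /ʔ d dʒ ɣ/: profile 1-1-2-3 — obeys.
(g) /p w g/: profile 1-6-1 — violates.

2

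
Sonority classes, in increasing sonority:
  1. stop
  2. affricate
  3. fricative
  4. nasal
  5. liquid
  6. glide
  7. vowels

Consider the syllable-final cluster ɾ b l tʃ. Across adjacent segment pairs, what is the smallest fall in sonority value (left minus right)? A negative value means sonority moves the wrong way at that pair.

/ɾ/ is a liquid (sonority 5).
/b/ is a stop (sonority 1).
/l/ is a liquid (sonority 5).
/tʃ/ is an affricate (sonority 2).
/ɾ/→/b/: change +4.
/b/→/l/: change -4.
/l/→/tʃ/: change +3.
Minimum = -4.

-4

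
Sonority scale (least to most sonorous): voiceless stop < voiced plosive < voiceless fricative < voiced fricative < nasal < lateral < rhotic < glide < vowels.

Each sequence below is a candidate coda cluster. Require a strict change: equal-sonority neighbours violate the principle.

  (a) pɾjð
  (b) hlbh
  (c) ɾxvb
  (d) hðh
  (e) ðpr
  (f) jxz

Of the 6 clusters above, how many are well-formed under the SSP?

0

(a) 1-7-8-4 → violates
(b) 3-6-2-3 → violates
(c) 7-3-4-2 → violates
(d) 3-4-3 → violates
(e) 4-1-7 → violates
(f) 8-3-4 → violates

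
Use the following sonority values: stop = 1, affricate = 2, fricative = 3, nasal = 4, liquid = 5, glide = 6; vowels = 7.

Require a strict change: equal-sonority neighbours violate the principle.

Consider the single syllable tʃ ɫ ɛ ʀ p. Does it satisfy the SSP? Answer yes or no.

Onset: /tʃ/ is an affricate (sonority 2), /ɫ/ is a liquid (sonority 5); then the nucleus /ɛ/ (sonority 7).
Onset profile 2-5-7 — rises to the nucleus.
Coda: /ʀ/ is a liquid (sonority 5), /p/ is a stop (sonority 1).
Coda profile 7-5-1 — falls from the nucleus.

yes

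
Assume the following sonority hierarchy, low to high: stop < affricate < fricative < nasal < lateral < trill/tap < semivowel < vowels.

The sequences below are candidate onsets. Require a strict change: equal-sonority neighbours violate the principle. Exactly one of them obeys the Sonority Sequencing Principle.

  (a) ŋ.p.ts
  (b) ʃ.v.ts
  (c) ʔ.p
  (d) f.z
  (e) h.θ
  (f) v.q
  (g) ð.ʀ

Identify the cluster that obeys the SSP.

g

(a) sonority 4-1-2: ill-formed.
(b) sonority 3-3-2: ill-formed.
(c) sonority 1-1: ill-formed.
(d) sonority 3-3: ill-formed.
(e) sonority 3-3: ill-formed.
(f) sonority 3-1: ill-formed.
(g) sonority 3-6: well-formed.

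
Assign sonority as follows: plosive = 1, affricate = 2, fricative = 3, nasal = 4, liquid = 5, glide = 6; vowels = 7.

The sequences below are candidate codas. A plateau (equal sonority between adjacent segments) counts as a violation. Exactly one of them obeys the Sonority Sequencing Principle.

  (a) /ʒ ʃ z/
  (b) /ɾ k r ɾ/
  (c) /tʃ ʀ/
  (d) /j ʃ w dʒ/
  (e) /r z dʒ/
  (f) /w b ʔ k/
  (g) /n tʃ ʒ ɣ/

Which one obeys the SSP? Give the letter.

e

(a) 3-3-3 → violates
(b) 5-1-5-5 → violates
(c) 2-5 → violates
(d) 6-3-6-2 → violates
(e) 5-3-2 → obeys
(f) 6-1-1-1 → violates
(g) 4-2-3-3 → violates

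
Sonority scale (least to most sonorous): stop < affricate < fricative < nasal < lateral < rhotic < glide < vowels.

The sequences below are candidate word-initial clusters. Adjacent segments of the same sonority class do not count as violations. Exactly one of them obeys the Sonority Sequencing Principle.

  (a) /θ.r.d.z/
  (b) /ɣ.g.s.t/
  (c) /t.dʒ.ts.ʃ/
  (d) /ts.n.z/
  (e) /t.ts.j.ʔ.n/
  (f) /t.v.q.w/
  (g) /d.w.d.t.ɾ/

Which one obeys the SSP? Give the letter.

(a) /θ.r.d.z/: profile 3-6-1-3 — violates.
(b) /ɣ.g.s.t/: profile 3-1-3-1 — violates.
(c) /t.dʒ.ts.ʃ/: profile 1-2-2-3 — obeys.
(d) /ts.n.z/: profile 2-4-3 — violates.
(e) /t.ts.j.ʔ.n/: profile 1-2-7-1-4 — violates.
(f) /t.v.q.w/: profile 1-3-1-7 — violates.
(g) /d.w.d.t.ɾ/: profile 1-7-1-1-6 — violates.

c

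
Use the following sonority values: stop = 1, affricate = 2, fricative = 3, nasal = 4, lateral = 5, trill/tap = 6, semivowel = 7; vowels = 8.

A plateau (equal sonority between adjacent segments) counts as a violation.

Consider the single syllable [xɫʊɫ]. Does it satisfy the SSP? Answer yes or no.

Onset: /x/ is a fricative (sonority 3), /ɫ/ is a lateral (sonority 5); then the nucleus /ʊ/ (sonority 8).
Onset profile 3-5-8 — rises to the nucleus.
Coda: /ɫ/ is a lateral (sonority 5).
Coda profile 8-5 — falls from the nucleus.

yes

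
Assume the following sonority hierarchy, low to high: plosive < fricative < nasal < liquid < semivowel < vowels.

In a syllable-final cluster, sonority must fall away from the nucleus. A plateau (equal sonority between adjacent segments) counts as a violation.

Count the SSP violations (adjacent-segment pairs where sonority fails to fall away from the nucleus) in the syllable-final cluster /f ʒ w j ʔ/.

3

/f/: fricative = 2.
/ʒ/: fricative = 2.
/w/: semivowel = 5.
/j/: semivowel = 5.
/ʔ/: plosive = 1.
/f/→/ʒ/: 2→2 (plateau) — violation.
/ʒ/→/w/: 2→5 (does not fall) — violation.
/w/→/j/: 5→5 (plateau) — violation.
/j/→/ʔ/: 5→1 (falls) — ok.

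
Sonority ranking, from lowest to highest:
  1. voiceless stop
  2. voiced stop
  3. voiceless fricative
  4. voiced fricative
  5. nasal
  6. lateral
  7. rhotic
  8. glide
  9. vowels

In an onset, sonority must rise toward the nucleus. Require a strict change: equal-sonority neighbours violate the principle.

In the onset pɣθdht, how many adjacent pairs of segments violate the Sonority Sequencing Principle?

3

/p/ — voiceless stop, sonority 1.
/ɣ/ — voiced fricative, sonority 4.
/θ/ — voiceless fricative, sonority 3.
/d/ — voiced stop, sonority 2.
/h/ — voiceless fricative, sonority 3.
/t/ — voiceless stop, sonority 1.
/p/→/ɣ/: 1→4 (rises) — ok.
/ɣ/→/θ/: 4→3 (does not rise) — violation.
/θ/→/d/: 3→2 (does not rise) — violation.
/d/→/h/: 2→3 (rises) — ok.
/h/→/t/: 3→1 (does not rise) — violation.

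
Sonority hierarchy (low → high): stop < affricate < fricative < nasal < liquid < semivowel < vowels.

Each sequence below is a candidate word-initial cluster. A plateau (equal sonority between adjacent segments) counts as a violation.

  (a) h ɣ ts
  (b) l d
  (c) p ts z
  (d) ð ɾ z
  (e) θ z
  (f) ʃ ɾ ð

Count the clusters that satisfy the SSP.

1

(a) 3-3-2 → violates
(b) 5-1 → violates
(c) 1-2-3 → obeys
(d) 3-5-3 → violates
(e) 3-3 → violates
(f) 3-5-3 → violates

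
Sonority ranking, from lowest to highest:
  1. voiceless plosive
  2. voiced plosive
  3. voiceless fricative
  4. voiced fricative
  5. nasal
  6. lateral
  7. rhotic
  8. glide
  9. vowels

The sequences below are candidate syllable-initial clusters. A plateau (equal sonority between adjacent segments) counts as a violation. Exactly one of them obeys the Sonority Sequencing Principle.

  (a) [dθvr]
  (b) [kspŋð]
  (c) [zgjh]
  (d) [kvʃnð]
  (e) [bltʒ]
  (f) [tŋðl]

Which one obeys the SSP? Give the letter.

(a) [dθvr]: profile 2-3-4-7 — obeys.
(b) [kspŋð]: profile 1-3-1-5-4 — violates.
(c) [zgjh]: profile 4-2-8-3 — violates.
(d) [kvʃnð]: profile 1-4-3-5-4 — violates.
(e) [bltʒ]: profile 2-6-1-4 — violates.
(f) [tŋðl]: profile 1-5-4-6 — violates.

a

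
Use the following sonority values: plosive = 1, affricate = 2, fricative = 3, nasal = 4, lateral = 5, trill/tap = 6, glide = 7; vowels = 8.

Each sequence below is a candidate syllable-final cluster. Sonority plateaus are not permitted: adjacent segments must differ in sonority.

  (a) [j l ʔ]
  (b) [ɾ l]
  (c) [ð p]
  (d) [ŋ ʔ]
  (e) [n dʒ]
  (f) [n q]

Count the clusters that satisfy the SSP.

(a) [j l ʔ]: profile 7-5-1 — obeys.
(b) [ɾ l]: profile 6-5 — obeys.
(c) [ð p]: profile 3-1 — obeys.
(d) [ŋ ʔ]: profile 4-1 — obeys.
(e) [n dʒ]: profile 4-2 — obeys.
(f) [n q]: profile 4-1 — obeys.

6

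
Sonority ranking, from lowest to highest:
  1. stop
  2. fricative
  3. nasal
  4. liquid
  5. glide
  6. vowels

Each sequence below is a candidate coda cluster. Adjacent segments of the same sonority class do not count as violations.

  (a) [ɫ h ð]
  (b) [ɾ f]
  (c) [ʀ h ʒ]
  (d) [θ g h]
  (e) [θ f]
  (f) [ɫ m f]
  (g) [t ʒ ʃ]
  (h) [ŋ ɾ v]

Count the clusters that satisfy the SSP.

5

(a) 4-2-2 → obeys
(b) 4-2 → obeys
(c) 4-2-2 → obeys
(d) 2-1-2 → violates
(e) 2-2 → obeys
(f) 4-3-2 → obeys
(g) 1-2-2 → violates
(h) 3-4-2 → violates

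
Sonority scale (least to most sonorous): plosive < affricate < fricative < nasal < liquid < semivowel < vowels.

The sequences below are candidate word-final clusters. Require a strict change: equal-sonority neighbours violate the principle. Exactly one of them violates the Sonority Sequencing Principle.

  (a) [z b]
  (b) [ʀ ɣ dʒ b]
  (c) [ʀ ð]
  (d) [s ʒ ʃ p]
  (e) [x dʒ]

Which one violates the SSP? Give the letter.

(a) sonority 3-1: well-formed.
(b) sonority 5-3-2-1: well-formed.
(c) sonority 5-3: well-formed.
(d) sonority 3-3-3-1: ill-formed.
(e) sonority 3-2: well-formed.

d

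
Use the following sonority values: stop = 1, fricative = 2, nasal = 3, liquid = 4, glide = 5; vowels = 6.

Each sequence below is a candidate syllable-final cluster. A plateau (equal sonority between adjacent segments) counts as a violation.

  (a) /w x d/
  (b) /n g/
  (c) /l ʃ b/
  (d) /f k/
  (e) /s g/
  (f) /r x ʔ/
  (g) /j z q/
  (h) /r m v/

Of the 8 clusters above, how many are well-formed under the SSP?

8

(a) 5-2-1 → obeys
(b) 3-1 → obeys
(c) 4-2-1 → obeys
(d) 2-1 → obeys
(e) 2-1 → obeys
(f) 4-2-1 → obeys
(g) 5-2-1 → obeys
(h) 4-3-2 → obeys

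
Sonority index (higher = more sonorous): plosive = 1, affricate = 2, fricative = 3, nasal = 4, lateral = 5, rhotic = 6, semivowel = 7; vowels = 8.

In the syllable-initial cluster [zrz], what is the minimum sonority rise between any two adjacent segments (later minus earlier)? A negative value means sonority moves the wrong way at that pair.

/z/ — fricative, sonority 3.
/r/ — rhotic, sonority 6.
/z/ — fricative, sonority 3.
/z/→/r/: change +3.
/r/→/z/: change -3.
Minimum = -3.

-3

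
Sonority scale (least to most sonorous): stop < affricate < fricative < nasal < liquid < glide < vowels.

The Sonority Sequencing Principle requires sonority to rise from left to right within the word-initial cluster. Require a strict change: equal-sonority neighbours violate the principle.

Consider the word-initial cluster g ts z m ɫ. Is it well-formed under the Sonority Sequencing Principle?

/g/ is a stop (sonority 1).
/ts/ is an affricate (sonority 2).
/z/ is a fricative (sonority 3).
/m/ is a nasal (sonority 4).
/ɫ/ is a liquid (sonority 5).
The profile 1-2-3-4-5 strictly rises, so the word-initial cluster satisfies the SSP.

yes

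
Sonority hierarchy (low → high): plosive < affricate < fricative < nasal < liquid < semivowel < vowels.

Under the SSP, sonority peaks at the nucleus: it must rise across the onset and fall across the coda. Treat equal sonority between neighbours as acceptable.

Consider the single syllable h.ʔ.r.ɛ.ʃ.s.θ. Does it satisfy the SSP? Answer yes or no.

no

Onset: /h/ is a fricative (sonority 3), /ʔ/ is a plosive (sonority 1), /r/ is a liquid (sonority 5); then the nucleus /ɛ/ (sonority 7).
Onset profile 3-1-5-7 — does not rise throughout.
Coda: /ʃ/ is a fricative (sonority 3), /s/ is a fricative (sonority 3), /θ/ is a fricative (sonority 3).
Coda profile 7-3-3-3 — falls from the nucleus.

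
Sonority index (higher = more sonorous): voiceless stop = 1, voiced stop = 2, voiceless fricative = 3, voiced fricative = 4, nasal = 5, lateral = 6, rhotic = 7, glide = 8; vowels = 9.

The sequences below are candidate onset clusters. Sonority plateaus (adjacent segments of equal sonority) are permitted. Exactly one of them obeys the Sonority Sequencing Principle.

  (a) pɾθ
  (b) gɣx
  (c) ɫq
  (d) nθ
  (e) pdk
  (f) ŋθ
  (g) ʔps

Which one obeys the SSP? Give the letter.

(a) sonority 1-7-3: ill-formed.
(b) sonority 2-4-3: ill-formed.
(c) sonority 6-1: ill-formed.
(d) sonority 5-3: ill-formed.
(e) sonority 1-2-1: ill-formed.
(f) sonority 5-3: ill-formed.
(g) sonority 1-1-3: well-formed.

g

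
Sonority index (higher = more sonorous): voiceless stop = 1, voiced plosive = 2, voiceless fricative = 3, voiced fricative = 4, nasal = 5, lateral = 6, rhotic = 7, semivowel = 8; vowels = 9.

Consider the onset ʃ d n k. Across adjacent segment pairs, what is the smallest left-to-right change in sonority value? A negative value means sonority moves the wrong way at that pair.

-4

/ʃ/ — voiceless fricative, sonority 3.
/d/ — voiced plosive, sonority 2.
/n/ — nasal, sonority 5.
/k/ — voiceless stop, sonority 1.
/ʃ/→/d/: change -1.
/d/→/n/: change +3.
/n/→/k/: change -4.
Minimum = -4.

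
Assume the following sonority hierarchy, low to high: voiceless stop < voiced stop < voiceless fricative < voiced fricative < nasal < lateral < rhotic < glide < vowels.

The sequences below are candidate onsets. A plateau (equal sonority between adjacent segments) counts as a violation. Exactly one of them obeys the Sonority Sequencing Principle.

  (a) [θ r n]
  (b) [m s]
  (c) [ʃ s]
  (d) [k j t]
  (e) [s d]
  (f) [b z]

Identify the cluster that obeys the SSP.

f

(a) [θ r n]: profile 3-7-5 — violates.
(b) [m s]: profile 5-3 — violates.
(c) [ʃ s]: profile 3-3 — violates.
(d) [k j t]: profile 1-8-1 — violates.
(e) [s d]: profile 3-2 — violates.
(f) [b z]: profile 2-4 — obeys.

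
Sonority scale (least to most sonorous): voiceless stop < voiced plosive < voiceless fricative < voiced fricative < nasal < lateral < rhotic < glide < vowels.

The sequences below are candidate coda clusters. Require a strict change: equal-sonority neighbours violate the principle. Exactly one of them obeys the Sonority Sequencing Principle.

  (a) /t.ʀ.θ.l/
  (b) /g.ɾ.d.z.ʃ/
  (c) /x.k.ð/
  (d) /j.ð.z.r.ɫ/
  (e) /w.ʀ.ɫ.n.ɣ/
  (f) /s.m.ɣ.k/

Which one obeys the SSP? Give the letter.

e

(a) sonority 1-7-3-6: ill-formed.
(b) sonority 2-7-2-4-3: ill-formed.
(c) sonority 3-1-4: ill-formed.
(d) sonority 8-4-4-7-6: ill-formed.
(e) sonority 8-7-6-5-4: well-formed.
(f) sonority 3-5-4-1: ill-formed.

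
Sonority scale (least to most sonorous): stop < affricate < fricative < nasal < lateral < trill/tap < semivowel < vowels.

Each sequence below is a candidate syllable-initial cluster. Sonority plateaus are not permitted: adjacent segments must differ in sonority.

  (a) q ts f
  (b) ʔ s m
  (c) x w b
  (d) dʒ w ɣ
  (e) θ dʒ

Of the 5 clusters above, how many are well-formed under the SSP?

(a) sonority 1-2-3: well-formed.
(b) sonority 1-3-4: well-formed.
(c) sonority 3-7-1: ill-formed.
(d) sonority 2-7-3: ill-formed.
(e) sonority 3-2: ill-formed.

2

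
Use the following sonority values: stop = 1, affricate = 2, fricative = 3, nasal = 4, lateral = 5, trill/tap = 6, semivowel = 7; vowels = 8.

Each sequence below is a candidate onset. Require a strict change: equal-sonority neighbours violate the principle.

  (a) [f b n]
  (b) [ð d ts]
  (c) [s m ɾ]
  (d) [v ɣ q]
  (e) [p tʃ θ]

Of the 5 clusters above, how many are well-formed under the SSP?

(a) [f b n]: profile 3-1-4 — violates.
(b) [ð d ts]: profile 3-1-2 — violates.
(c) [s m ɾ]: profile 3-4-6 — obeys.
(d) [v ɣ q]: profile 3-3-1 — violates.
(e) [p tʃ θ]: profile 1-2-3 — obeys.

2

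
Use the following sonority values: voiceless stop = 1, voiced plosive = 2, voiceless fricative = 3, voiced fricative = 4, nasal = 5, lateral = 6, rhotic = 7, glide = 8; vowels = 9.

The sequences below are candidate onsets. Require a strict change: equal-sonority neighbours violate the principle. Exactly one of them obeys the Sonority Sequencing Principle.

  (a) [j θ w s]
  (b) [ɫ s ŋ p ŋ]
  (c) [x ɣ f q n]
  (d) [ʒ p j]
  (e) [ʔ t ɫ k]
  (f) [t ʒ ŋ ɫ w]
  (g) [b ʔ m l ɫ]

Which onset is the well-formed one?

(a) 8-3-8-3 → violates
(b) 6-3-5-1-5 → violates
(c) 3-4-3-1-5 → violates
(d) 4-1-8 → violates
(e) 1-1-6-1 → violates
(f) 1-4-5-6-8 → obeys
(g) 2-1-5-6-6 → violates

f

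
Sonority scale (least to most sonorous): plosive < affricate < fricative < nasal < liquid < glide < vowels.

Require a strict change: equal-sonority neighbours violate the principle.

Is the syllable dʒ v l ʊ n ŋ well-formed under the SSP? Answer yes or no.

Onset: /dʒ/ is an affricate (sonority 2), /v/ is a fricative (sonority 3), /l/ is a liquid (sonority 5); then the nucleus /ʊ/ (sonority 7).
Onset profile 2-3-5-7 — rises to the nucleus.
Coda: /n/ is a nasal (sonority 4), /ŋ/ is a nasal (sonority 4).
Coda profile 7-4-4 — does not strictly fall throughout.

no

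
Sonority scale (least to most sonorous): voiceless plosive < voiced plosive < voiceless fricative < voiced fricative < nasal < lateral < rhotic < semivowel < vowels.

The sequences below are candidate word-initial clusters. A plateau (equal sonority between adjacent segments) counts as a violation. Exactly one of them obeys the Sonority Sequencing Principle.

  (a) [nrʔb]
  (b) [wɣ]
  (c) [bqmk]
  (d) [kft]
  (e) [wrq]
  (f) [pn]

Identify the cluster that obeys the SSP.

f

(a) 5-7-1-2 → violates
(b) 8-4 → violates
(c) 2-1-5-1 → violates
(d) 1-3-1 → violates
(e) 8-7-1 → violates
(f) 1-5 → obeys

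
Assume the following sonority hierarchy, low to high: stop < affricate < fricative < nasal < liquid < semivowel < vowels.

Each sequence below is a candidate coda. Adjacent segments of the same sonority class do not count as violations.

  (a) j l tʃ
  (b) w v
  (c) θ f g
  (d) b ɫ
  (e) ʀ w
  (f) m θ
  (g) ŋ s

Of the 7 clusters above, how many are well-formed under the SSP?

(a) 6-5-2 → obeys
(b) 6-3 → obeys
(c) 3-3-1 → obeys
(d) 1-5 → violates
(e) 5-6 → violates
(f) 4-3 → obeys
(g) 4-3 → obeys

5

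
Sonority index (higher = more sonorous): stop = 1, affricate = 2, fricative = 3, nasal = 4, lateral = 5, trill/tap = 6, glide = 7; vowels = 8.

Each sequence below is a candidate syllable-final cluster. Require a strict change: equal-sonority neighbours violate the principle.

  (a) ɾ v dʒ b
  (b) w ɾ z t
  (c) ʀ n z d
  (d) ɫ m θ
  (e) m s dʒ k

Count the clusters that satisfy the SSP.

5

(a) sonority 6-3-2-1: well-formed.
(b) sonority 7-6-3-1: well-formed.
(c) sonority 6-4-3-1: well-formed.
(d) sonority 5-4-3: well-formed.
(e) sonority 4-3-2-1: well-formed.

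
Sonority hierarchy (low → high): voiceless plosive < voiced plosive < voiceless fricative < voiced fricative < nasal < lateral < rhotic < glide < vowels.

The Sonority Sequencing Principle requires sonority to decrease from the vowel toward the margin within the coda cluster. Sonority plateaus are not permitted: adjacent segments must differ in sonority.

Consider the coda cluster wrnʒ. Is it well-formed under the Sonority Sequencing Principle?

yes

/w/ is a glide (sonority 8).
/r/ is a rhotic (sonority 7).
/n/ is a nasal (sonority 5).
/ʒ/ is a voiced fricative (sonority 4).
The profile 8-7-5-4 strictly falls, so the coda cluster satisfies the SSP.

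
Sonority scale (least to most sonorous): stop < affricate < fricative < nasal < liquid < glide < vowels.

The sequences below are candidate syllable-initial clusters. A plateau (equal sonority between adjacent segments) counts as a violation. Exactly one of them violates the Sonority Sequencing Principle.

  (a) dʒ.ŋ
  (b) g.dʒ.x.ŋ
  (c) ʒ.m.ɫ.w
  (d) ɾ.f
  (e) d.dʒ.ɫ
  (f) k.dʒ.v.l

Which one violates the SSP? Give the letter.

d

(a) sonority 2-4: well-formed.
(b) sonority 1-2-3-4: well-formed.
(c) sonority 3-4-5-6: well-formed.
(d) sonority 5-3: ill-formed.
(e) sonority 1-2-5: well-formed.
(f) sonority 1-2-3-5: well-formed.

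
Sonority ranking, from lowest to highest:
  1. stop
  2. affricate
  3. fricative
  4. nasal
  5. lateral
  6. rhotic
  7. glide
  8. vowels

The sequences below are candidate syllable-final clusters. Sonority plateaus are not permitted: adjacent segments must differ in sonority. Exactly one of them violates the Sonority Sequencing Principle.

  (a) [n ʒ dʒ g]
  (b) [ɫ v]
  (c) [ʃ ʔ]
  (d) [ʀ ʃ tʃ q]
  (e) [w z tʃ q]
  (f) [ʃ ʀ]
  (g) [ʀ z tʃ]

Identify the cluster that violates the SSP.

f

(a) sonority 4-3-2-1: well-formed.
(b) sonority 5-3: well-formed.
(c) sonority 3-1: well-formed.
(d) sonority 6-3-2-1: well-formed.
(e) sonority 7-3-2-1: well-formed.
(f) sonority 3-6: ill-formed.
(g) sonority 6-3-2: well-formed.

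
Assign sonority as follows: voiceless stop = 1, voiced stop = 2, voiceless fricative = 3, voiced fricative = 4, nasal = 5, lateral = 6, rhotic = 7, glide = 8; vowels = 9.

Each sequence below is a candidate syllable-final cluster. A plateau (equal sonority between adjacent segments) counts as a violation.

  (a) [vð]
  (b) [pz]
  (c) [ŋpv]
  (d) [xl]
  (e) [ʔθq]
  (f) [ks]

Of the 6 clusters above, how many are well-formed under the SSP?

0

(a) sonority 4-4: ill-formed.
(b) sonority 1-4: ill-formed.
(c) sonority 5-1-4: ill-formed.
(d) sonority 3-6: ill-formed.
(e) sonority 1-3-1: ill-formed.
(f) sonority 1-3: ill-formed.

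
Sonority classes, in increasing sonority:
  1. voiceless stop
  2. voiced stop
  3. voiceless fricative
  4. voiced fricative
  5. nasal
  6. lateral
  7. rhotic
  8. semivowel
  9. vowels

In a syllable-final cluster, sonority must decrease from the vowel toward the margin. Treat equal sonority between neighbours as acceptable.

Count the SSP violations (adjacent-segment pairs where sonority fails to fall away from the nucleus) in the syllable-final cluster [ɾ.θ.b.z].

/ɾ/ — rhotic, sonority 7.
/θ/ — voiceless fricative, sonority 3.
/b/ — voiced stop, sonority 2.
/z/ — voiced fricative, sonority 4.
/ɾ/→/θ/: 7→3 (falls) — ok.
/θ/→/b/: 3→2 (falls) — ok.
/b/→/z/: 2→4 (does not fall) — violation.

1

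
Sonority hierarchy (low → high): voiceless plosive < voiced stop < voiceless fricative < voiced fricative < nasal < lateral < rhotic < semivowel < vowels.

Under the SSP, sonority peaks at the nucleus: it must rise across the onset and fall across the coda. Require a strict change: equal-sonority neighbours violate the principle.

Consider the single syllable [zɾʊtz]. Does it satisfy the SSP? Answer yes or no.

Onset: /z/ is a voiced fricative (sonority 4), /ɾ/ is a rhotic (sonority 7); then the nucleus /ʊ/ (sonority 9).
Onset profile 4-7-9 — rises to the nucleus.
Coda: /t/ is a voiceless plosive (sonority 1), /z/ is a voiced fricative (sonority 4).
Coda profile 9-1-4 — does not strictly fall throughout.

no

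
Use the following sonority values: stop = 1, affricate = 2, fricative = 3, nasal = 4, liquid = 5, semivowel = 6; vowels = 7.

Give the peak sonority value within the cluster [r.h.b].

5

/r/: liquid = 5.
/h/: fricative = 3.
/b/: stop = 1.
The maximum is 5.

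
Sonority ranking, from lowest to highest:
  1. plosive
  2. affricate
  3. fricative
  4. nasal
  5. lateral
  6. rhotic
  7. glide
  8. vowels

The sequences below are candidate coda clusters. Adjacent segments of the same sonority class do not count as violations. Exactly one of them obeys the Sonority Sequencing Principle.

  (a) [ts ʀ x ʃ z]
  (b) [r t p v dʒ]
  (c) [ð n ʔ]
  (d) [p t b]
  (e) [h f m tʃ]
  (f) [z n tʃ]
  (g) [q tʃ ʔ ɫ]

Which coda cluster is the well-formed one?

(a) [ts ʀ x ʃ z]: profile 2-6-3-3-3 — violates.
(b) [r t p v dʒ]: profile 6-1-1-3-2 — violates.
(c) [ð n ʔ]: profile 3-4-1 — violates.
(d) [p t b]: profile 1-1-1 — obeys.
(e) [h f m tʃ]: profile 3-3-4-2 — violates.
(f) [z n tʃ]: profile 3-4-2 — violates.
(g) [q tʃ ʔ ɫ]: profile 1-2-1-5 — violates.

d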